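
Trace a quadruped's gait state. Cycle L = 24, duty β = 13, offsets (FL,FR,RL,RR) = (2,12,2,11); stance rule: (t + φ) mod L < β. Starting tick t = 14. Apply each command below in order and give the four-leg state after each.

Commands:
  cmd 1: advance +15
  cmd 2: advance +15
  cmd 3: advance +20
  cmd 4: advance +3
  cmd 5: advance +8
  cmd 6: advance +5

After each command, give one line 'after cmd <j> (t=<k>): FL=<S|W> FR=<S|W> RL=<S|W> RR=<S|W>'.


start t=14: FL=W FR=S RL=W RR=S
cmd 1: advance +15 → t=29, phase=(7,17,7,16) → FL=S FR=W RL=S RR=W
cmd 2: advance +15 → t=44, phase=(22,8,22,7) → FL=W FR=S RL=W RR=S
cmd 3: advance +20 → t=64, phase=(18,4,18,3) → FL=W FR=S RL=W RR=S
cmd 4: advance +3 → t=67, phase=(21,7,21,6) → FL=W FR=S RL=W RR=S
cmd 5: advance +8 → t=75, phase=(5,15,5,14) → FL=S FR=W RL=S RR=W
cmd 6: advance +5 → t=80, phase=(10,20,10,19) → FL=S FR=W RL=S RR=W

after cmd 1 (t=29): FL=S FR=W RL=S RR=W
after cmd 2 (t=44): FL=W FR=S RL=W RR=S
after cmd 3 (t=64): FL=W FR=S RL=W RR=S
after cmd 4 (t=67): FL=W FR=S RL=W RR=S
after cmd 5 (t=75): FL=S FR=W RL=S RR=W
after cmd 6 (t=80): FL=S FR=W RL=S RR=W


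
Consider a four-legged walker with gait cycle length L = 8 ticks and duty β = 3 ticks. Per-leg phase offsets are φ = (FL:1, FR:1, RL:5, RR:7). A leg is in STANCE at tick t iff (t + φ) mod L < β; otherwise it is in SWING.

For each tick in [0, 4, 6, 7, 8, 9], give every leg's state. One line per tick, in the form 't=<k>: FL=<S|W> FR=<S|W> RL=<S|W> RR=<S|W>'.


t=0: phase=(1,1,5,7) vs β=3 → FL=S FR=S RL=W RR=W
t=4: phase=(5,5,1,3) vs β=3 → FL=W FR=W RL=S RR=W
t=6: phase=(7,7,3,5) vs β=3 → FL=W FR=W RL=W RR=W
t=7: phase=(0,0,4,6) vs β=3 → FL=S FR=S RL=W RR=W
t=8: phase=(1,1,5,7) vs β=3 → FL=S FR=S RL=W RR=W
t=9: phase=(2,2,6,0) vs β=3 → FL=S FR=S RL=W RR=S

t=0: FL=S FR=S RL=W RR=W
t=4: FL=W FR=W RL=S RR=W
t=6: FL=W FR=W RL=W RR=W
t=7: FL=S FR=S RL=W RR=W
t=8: FL=S FR=S RL=W RR=W
t=9: FL=S FR=S RL=W RR=S


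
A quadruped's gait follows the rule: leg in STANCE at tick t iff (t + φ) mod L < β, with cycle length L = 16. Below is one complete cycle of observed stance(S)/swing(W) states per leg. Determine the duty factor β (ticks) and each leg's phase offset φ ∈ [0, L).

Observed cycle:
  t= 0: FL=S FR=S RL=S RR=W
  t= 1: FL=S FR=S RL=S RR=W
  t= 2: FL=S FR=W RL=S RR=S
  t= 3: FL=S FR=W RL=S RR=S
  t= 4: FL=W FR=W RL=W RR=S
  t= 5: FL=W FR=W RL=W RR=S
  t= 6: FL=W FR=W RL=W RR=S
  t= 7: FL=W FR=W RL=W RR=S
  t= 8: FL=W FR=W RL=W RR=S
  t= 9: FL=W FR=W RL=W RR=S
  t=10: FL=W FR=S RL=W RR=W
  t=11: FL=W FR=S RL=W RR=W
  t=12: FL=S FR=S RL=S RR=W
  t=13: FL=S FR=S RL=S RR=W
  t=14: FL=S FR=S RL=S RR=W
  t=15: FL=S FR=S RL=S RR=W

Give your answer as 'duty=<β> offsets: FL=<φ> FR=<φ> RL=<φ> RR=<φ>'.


duty=8 offsets: FL=4 FR=6 RL=4 RR=14

duty β = stance ticks per leg = 8
FL: stance ticks = 8; W→S at t=12 → φ=4
FR: stance ticks = 8; W→S at t=10 → φ=6
RL: stance ticks = 8; W→S at t=12 → φ=4
RR: stance ticks = 8; W→S at t=2 → φ=14


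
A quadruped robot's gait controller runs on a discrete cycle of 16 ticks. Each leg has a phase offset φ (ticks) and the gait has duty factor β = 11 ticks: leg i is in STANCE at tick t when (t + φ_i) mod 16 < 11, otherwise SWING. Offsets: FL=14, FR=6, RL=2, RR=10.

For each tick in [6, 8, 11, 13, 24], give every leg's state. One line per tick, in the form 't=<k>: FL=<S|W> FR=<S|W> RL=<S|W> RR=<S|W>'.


t=6: phase=(4,12,8,0) vs β=11 → FL=S FR=W RL=S RR=S
t=8: phase=(6,14,10,2) vs β=11 → FL=S FR=W RL=S RR=S
t=11: phase=(9,1,13,5) vs β=11 → FL=S FR=S RL=W RR=S
t=13: phase=(11,3,15,7) vs β=11 → FL=W FR=S RL=W RR=S
t=24: phase=(6,14,10,2) vs β=11 → FL=S FR=W RL=S RR=S

t=6: FL=S FR=W RL=S RR=S
t=8: FL=S FR=W RL=S RR=S
t=11: FL=S FR=S RL=W RR=S
t=13: FL=W FR=S RL=W RR=S
t=24: FL=S FR=W RL=S RR=S


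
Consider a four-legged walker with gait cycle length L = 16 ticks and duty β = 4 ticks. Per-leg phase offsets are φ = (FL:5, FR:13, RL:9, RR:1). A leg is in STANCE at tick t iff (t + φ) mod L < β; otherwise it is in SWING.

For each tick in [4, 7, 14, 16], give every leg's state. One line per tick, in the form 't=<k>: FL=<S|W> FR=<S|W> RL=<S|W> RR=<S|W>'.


t=4: FL=W FR=S RL=W RR=W
t=7: FL=W FR=W RL=S RR=W
t=14: FL=S FR=W RL=W RR=W
t=16: FL=W FR=W RL=W RR=S

t=4: phase=(9,1,13,5) vs β=4 → FL=W FR=S RL=W RR=W
t=7: phase=(12,4,0,8) vs β=4 → FL=W FR=W RL=S RR=W
t=14: phase=(3,11,7,15) vs β=4 → FL=S FR=W RL=W RR=W
t=16: phase=(5,13,9,1) vs β=4 → FL=W FR=W RL=W RR=S


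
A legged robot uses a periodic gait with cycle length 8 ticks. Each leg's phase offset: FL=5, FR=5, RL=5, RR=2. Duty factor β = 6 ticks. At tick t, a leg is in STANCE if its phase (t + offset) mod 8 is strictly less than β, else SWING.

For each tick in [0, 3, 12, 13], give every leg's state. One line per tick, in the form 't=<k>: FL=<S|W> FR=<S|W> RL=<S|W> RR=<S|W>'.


t=0: phase=(5,5,5,2) vs β=6 → FL=S FR=S RL=S RR=S
t=3: phase=(0,0,0,5) vs β=6 → FL=S FR=S RL=S RR=S
t=12: phase=(1,1,1,6) vs β=6 → FL=S FR=S RL=S RR=W
t=13: phase=(2,2,2,7) vs β=6 → FL=S FR=S RL=S RR=W

t=0: FL=S FR=S RL=S RR=S
t=3: FL=S FR=S RL=S RR=S
t=12: FL=S FR=S RL=S RR=W
t=13: FL=S FR=S RL=S RR=W


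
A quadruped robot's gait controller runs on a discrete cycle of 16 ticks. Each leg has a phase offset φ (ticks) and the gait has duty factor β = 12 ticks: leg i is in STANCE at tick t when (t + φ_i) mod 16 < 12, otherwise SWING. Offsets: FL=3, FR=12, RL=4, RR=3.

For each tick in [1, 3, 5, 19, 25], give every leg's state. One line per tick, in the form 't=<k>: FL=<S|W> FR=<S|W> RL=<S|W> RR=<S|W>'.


t=1: phase=(4,13,5,4) vs β=12 → FL=S FR=W RL=S RR=S
t=3: phase=(6,15,7,6) vs β=12 → FL=S FR=W RL=S RR=S
t=5: phase=(8,1,9,8) vs β=12 → FL=S FR=S RL=S RR=S
t=19: phase=(6,15,7,6) vs β=12 → FL=S FR=W RL=S RR=S
t=25: phase=(12,5,13,12) vs β=12 → FL=W FR=S RL=W RR=W

t=1: FL=S FR=W RL=S RR=S
t=3: FL=S FR=W RL=S RR=S
t=5: FL=S FR=S RL=S RR=S
t=19: FL=S FR=W RL=S RR=S
t=25: FL=W FR=S RL=W RR=W


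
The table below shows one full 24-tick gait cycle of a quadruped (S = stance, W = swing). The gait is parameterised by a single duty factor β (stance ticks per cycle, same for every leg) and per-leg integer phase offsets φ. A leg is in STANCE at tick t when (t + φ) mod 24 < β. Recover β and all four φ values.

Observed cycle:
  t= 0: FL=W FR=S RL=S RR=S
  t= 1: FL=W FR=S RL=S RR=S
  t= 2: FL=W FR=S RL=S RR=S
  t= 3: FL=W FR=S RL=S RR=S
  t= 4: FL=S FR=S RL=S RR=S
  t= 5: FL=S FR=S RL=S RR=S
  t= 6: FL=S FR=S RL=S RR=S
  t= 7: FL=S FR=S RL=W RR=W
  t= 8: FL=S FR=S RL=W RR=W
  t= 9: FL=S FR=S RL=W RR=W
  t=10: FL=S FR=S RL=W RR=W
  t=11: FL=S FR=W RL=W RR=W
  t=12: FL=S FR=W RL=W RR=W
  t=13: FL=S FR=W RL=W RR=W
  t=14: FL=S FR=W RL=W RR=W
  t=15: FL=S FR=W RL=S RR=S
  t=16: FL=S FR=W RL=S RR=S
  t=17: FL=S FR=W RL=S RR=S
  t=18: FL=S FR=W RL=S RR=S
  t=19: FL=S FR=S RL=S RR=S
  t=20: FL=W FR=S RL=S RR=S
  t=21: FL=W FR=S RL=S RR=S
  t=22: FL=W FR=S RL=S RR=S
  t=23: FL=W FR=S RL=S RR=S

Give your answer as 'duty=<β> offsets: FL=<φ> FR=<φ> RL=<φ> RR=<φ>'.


duty=16 offsets: FL=20 FR=5 RL=9 RR=9

duty β = stance ticks per leg = 16
FL: stance ticks = 16; W→S at t=4 → φ=20
FR: stance ticks = 16; W→S at t=19 → φ=5
RL: stance ticks = 16; W→S at t=15 → φ=9
RR: stance ticks = 16; W→S at t=15 → φ=9


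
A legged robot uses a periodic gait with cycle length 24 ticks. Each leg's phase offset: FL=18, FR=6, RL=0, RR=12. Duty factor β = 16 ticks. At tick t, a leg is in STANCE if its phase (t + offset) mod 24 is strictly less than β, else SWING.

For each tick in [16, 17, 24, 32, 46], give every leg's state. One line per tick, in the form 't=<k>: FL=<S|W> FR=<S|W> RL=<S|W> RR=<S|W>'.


t=16: FL=S FR=W RL=W RR=S
t=17: FL=S FR=W RL=W RR=S
t=24: FL=W FR=S RL=S RR=S
t=32: FL=S FR=S RL=S RR=W
t=46: FL=W FR=S RL=W RR=S

t=16: phase=(10,22,16,4) vs β=16 → FL=S FR=W RL=W RR=S
t=17: phase=(11,23,17,5) vs β=16 → FL=S FR=W RL=W RR=S
t=24: phase=(18,6,0,12) vs β=16 → FL=W FR=S RL=S RR=S
t=32: phase=(2,14,8,20) vs β=16 → FL=S FR=S RL=S RR=W
t=46: phase=(16,4,22,10) vs β=16 → FL=W FR=S RL=W RR=S


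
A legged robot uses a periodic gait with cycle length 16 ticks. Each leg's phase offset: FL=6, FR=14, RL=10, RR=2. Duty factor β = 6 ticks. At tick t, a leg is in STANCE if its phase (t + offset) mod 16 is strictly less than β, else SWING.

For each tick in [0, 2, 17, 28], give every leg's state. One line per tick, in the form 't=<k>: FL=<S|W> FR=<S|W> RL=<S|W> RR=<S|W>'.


t=0: FL=W FR=W RL=W RR=S
t=2: FL=W FR=S RL=W RR=S
t=17: FL=W FR=W RL=W RR=S
t=28: FL=S FR=W RL=W RR=W

t=0: phase=(6,14,10,2) vs β=6 → FL=W FR=W RL=W RR=S
t=2: phase=(8,0,12,4) vs β=6 → FL=W FR=S RL=W RR=S
t=17: phase=(7,15,11,3) vs β=6 → FL=W FR=W RL=W RR=S
t=28: phase=(2,10,6,14) vs β=6 → FL=S FR=W RL=W RR=W


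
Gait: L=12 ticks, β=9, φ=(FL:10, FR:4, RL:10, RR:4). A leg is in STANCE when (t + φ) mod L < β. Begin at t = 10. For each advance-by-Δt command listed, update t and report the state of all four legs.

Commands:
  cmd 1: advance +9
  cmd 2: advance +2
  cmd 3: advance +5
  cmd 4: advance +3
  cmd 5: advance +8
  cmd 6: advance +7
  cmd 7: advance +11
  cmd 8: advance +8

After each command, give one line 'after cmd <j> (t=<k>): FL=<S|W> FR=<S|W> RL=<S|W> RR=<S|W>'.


after cmd 1 (t=19): FL=S FR=W RL=S RR=W
after cmd 2 (t=21): FL=S FR=S RL=S RR=S
after cmd 3 (t=26): FL=S FR=S RL=S RR=S
after cmd 4 (t=29): FL=S FR=W RL=S RR=W
after cmd 5 (t=37): FL=W FR=S RL=W RR=S
after cmd 6 (t=44): FL=S FR=S RL=S RR=S
after cmd 7 (t=55): FL=S FR=W RL=S RR=W
after cmd 8 (t=63): FL=S FR=S RL=S RR=S

start t=10: FL=S FR=S RL=S RR=S
cmd 1: advance +9 → t=19, phase=(5,11,5,11) → FL=S FR=W RL=S RR=W
cmd 2: advance +2 → t=21, phase=(7,1,7,1) → FL=S FR=S RL=S RR=S
cmd 3: advance +5 → t=26, phase=(0,6,0,6) → FL=S FR=S RL=S RR=S
cmd 4: advance +3 → t=29, phase=(3,9,3,9) → FL=S FR=W RL=S RR=W
cmd 5: advance +8 → t=37, phase=(11,5,11,5) → FL=W FR=S RL=W RR=S
cmd 6: advance +7 → t=44, phase=(6,0,6,0) → FL=S FR=S RL=S RR=S
cmd 7: advance +11 → t=55, phase=(5,11,5,11) → FL=S FR=W RL=S RR=W
cmd 8: advance +8 → t=63, phase=(1,7,1,7) → FL=S FR=S RL=S RR=S


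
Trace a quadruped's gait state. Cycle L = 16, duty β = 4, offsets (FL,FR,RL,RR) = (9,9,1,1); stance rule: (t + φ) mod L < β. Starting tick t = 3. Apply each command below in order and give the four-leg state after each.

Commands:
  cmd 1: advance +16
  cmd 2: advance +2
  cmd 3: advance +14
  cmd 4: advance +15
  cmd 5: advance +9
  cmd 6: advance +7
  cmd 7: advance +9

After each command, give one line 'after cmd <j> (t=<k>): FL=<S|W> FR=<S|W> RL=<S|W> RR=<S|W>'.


start t=3: FL=W FR=W RL=W RR=W
cmd 1: advance +16 → t=19, phase=(12,12,4,4) → FL=W FR=W RL=W RR=W
cmd 2: advance +2 → t=21, phase=(14,14,6,6) → FL=W FR=W RL=W RR=W
cmd 3: advance +14 → t=35, phase=(12,12,4,4) → FL=W FR=W RL=W RR=W
cmd 4: advance +15 → t=50, phase=(11,11,3,3) → FL=W FR=W RL=S RR=S
cmd 5: advance +9 → t=59, phase=(4,4,12,12) → FL=W FR=W RL=W RR=W
cmd 6: advance +7 → t=66, phase=(11,11,3,3) → FL=W FR=W RL=S RR=S
cmd 7: advance +9 → t=75, phase=(4,4,12,12) → FL=W FR=W RL=W RR=W

after cmd 1 (t=19): FL=W FR=W RL=W RR=W
after cmd 2 (t=21): FL=W FR=W RL=W RR=W
after cmd 3 (t=35): FL=W FR=W RL=W RR=W
after cmd 4 (t=50): FL=W FR=W RL=S RR=S
after cmd 5 (t=59): FL=W FR=W RL=W RR=W
after cmd 6 (t=66): FL=W FR=W RL=S RR=S
after cmd 7 (t=75): FL=W FR=W RL=W RR=W


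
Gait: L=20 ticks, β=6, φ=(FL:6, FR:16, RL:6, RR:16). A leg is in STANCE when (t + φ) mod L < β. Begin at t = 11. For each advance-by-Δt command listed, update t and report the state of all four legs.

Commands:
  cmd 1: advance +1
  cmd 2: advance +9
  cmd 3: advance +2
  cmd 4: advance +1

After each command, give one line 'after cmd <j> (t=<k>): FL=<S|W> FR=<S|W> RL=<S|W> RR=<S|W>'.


start t=11: FL=W FR=W RL=W RR=W
cmd 1: advance +1 → t=12, phase=(18,8,18,8) → FL=W FR=W RL=W RR=W
cmd 2: advance +9 → t=21, phase=(7,17,7,17) → FL=W FR=W RL=W RR=W
cmd 3: advance +2 → t=23, phase=(9,19,9,19) → FL=W FR=W RL=W RR=W
cmd 4: advance +1 → t=24, phase=(10,0,10,0) → FL=W FR=S RL=W RR=S

after cmd 1 (t=12): FL=W FR=W RL=W RR=W
after cmd 2 (t=21): FL=W FR=W RL=W RR=W
after cmd 3 (t=23): FL=W FR=W RL=W RR=W
after cmd 4 (t=24): FL=W FR=S RL=W RR=S


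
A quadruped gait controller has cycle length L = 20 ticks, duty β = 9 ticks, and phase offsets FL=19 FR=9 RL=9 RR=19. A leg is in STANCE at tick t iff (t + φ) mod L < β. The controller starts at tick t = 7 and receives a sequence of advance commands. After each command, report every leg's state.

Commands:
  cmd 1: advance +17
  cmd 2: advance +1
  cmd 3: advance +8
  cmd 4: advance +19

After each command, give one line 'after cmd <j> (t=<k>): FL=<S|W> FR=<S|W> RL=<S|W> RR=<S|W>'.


after cmd 1 (t=24): FL=S FR=W RL=W RR=S
after cmd 2 (t=25): FL=S FR=W RL=W RR=S
after cmd 3 (t=33): FL=W FR=S RL=S RR=W
after cmd 4 (t=52): FL=W FR=S RL=S RR=W

start t=7: FL=S FR=W RL=W RR=S
cmd 1: advance +17 → t=24, phase=(3,13,13,3) → FL=S FR=W RL=W RR=S
cmd 2: advance +1 → t=25, phase=(4,14,14,4) → FL=S FR=W RL=W RR=S
cmd 3: advance +8 → t=33, phase=(12,2,2,12) → FL=W FR=S RL=S RR=W
cmd 4: advance +19 → t=52, phase=(11,1,1,11) → FL=W FR=S RL=S RR=W


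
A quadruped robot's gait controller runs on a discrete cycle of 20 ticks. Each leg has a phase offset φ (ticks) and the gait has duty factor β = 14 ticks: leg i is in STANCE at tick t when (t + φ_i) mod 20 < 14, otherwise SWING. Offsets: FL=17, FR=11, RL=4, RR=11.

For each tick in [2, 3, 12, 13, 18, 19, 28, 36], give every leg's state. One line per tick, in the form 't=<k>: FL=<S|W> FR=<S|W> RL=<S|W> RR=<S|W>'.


t=2: FL=W FR=S RL=S RR=S
t=3: FL=S FR=W RL=S RR=W
t=12: FL=S FR=S RL=W RR=S
t=13: FL=S FR=S RL=W RR=S
t=18: FL=W FR=S RL=S RR=S
t=19: FL=W FR=S RL=S RR=S
t=28: FL=S FR=W RL=S RR=W
t=36: FL=S FR=S RL=S RR=S

t=2: phase=(19,13,6,13) vs β=14 → FL=W FR=S RL=S RR=S
t=3: phase=(0,14,7,14) vs β=14 → FL=S FR=W RL=S RR=W
t=12: phase=(9,3,16,3) vs β=14 → FL=S FR=S RL=W RR=S
t=13: phase=(10,4,17,4) vs β=14 → FL=S FR=S RL=W RR=S
t=18: phase=(15,9,2,9) vs β=14 → FL=W FR=S RL=S RR=S
t=19: phase=(16,10,3,10) vs β=14 → FL=W FR=S RL=S RR=S
t=28: phase=(5,19,12,19) vs β=14 → FL=S FR=W RL=S RR=W
t=36: phase=(13,7,0,7) vs β=14 → FL=S FR=S RL=S RR=S


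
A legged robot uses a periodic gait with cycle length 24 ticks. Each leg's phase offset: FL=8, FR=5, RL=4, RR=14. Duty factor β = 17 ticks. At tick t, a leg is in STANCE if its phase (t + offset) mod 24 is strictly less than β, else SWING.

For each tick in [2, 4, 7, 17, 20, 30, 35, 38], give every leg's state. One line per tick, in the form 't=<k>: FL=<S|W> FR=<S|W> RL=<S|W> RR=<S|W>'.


t=2: phase=(10,7,6,16) vs β=17 → FL=S FR=S RL=S RR=S
t=4: phase=(12,9,8,18) vs β=17 → FL=S FR=S RL=S RR=W
t=7: phase=(15,12,11,21) vs β=17 → FL=S FR=S RL=S RR=W
t=17: phase=(1,22,21,7) vs β=17 → FL=S FR=W RL=W RR=S
t=20: phase=(4,1,0,10) vs β=17 → FL=S FR=S RL=S RR=S
t=30: phase=(14,11,10,20) vs β=17 → FL=S FR=S RL=S RR=W
t=35: phase=(19,16,15,1) vs β=17 → FL=W FR=S RL=S RR=S
t=38: phase=(22,19,18,4) vs β=17 → FL=W FR=W RL=W RR=S

t=2: FL=S FR=S RL=S RR=S
t=4: FL=S FR=S RL=S RR=W
t=7: FL=S FR=S RL=S RR=W
t=17: FL=S FR=W RL=W RR=S
t=20: FL=S FR=S RL=S RR=S
t=30: FL=S FR=S RL=S RR=W
t=35: FL=W FR=S RL=S RR=S
t=38: FL=W FR=W RL=W RR=S


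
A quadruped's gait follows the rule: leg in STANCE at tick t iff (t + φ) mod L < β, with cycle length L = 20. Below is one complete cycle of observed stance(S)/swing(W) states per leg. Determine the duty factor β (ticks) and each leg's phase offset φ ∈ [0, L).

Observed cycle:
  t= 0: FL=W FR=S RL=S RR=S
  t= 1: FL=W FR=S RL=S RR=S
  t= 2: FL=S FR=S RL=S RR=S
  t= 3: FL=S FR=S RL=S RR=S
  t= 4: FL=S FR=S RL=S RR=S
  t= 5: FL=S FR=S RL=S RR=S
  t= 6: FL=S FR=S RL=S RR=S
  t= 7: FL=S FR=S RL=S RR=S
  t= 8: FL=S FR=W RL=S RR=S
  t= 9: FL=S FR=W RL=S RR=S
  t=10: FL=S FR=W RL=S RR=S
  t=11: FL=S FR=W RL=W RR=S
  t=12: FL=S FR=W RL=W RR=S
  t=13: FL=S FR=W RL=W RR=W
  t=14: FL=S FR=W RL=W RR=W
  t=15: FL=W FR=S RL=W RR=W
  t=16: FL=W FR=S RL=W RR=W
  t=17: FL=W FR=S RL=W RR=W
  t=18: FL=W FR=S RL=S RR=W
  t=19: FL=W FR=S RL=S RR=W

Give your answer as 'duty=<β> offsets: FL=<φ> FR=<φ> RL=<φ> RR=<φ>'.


duty=13 offsets: FL=18 FR=5 RL=2 RR=0

duty β = stance ticks per leg = 13
FL: stance ticks = 13; W→S at t=2 → φ=18
FR: stance ticks = 13; W→S at t=15 → φ=5
RL: stance ticks = 13; W→S at t=18 → φ=2
RR: stance ticks = 13; W→S at t=0 → φ=0


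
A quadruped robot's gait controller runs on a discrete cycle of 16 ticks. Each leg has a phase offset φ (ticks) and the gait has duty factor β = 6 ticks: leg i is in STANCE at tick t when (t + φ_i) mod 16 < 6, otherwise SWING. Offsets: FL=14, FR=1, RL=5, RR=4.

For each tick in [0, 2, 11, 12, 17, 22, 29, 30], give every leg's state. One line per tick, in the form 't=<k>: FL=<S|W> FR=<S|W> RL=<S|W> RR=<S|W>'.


t=0: FL=W FR=S RL=S RR=S
t=2: FL=S FR=S RL=W RR=W
t=11: FL=W FR=W RL=S RR=W
t=12: FL=W FR=W RL=S RR=S
t=17: FL=W FR=S RL=W RR=S
t=22: FL=S FR=W RL=W RR=W
t=29: FL=W FR=W RL=S RR=S
t=30: FL=W FR=W RL=S RR=S

t=0: phase=(14,1,5,4) vs β=6 → FL=W FR=S RL=S RR=S
t=2: phase=(0,3,7,6) vs β=6 → FL=S FR=S RL=W RR=W
t=11: phase=(9,12,0,15) vs β=6 → FL=W FR=W RL=S RR=W
t=12: phase=(10,13,1,0) vs β=6 → FL=W FR=W RL=S RR=S
t=17: phase=(15,2,6,5) vs β=6 → FL=W FR=S RL=W RR=S
t=22: phase=(4,7,11,10) vs β=6 → FL=S FR=W RL=W RR=W
t=29: phase=(11,14,2,1) vs β=6 → FL=W FR=W RL=S RR=S
t=30: phase=(12,15,3,2) vs β=6 → FL=W FR=W RL=S RR=S


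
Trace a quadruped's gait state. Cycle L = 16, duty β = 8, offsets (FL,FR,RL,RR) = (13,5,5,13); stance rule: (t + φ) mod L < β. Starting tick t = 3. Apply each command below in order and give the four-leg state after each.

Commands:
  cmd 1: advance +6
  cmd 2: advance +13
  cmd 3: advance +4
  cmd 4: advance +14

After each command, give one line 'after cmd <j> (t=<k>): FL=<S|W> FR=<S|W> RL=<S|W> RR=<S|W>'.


start t=3: FL=S FR=W RL=W RR=S
cmd 1: advance +6 → t=9, phase=(6,14,14,6) → FL=S FR=W RL=W RR=S
cmd 2: advance +13 → t=22, phase=(3,11,11,3) → FL=S FR=W RL=W RR=S
cmd 3: advance +4 → t=26, phase=(7,15,15,7) → FL=S FR=W RL=W RR=S
cmd 4: advance +14 → t=40, phase=(5,13,13,5) → FL=S FR=W RL=W RR=S

after cmd 1 (t=9): FL=S FR=W RL=W RR=S
after cmd 2 (t=22): FL=S FR=W RL=W RR=S
after cmd 3 (t=26): FL=S FR=W RL=W RR=S
after cmd 4 (t=40): FL=S FR=W RL=W RR=S


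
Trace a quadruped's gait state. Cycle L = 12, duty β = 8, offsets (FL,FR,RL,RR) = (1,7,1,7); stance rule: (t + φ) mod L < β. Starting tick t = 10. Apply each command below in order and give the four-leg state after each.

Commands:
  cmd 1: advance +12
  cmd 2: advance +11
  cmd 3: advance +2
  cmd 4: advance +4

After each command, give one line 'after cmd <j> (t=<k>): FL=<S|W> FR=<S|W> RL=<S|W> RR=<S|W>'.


start t=10: FL=W FR=S RL=W RR=S
cmd 1: advance +12 → t=22, phase=(11,5,11,5) → FL=W FR=S RL=W RR=S
cmd 2: advance +11 → t=33, phase=(10,4,10,4) → FL=W FR=S RL=W RR=S
cmd 3: advance +2 → t=35, phase=(0,6,0,6) → FL=S FR=S RL=S RR=S
cmd 4: advance +4 → t=39, phase=(4,10,4,10) → FL=S FR=W RL=S RR=W

after cmd 1 (t=22): FL=W FR=S RL=W RR=S
after cmd 2 (t=33): FL=W FR=S RL=W RR=S
after cmd 3 (t=35): FL=S FR=S RL=S RR=S
after cmd 4 (t=39): FL=S FR=W RL=S RR=W


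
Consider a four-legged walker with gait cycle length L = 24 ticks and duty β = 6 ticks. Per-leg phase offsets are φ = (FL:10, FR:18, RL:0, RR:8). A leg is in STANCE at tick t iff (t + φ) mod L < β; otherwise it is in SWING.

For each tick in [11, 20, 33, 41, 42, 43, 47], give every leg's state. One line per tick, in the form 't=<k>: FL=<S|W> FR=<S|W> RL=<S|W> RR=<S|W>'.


t=11: phase=(21,5,11,19) vs β=6 → FL=W FR=S RL=W RR=W
t=20: phase=(6,14,20,4) vs β=6 → FL=W FR=W RL=W RR=S
t=33: phase=(19,3,9,17) vs β=6 → FL=W FR=S RL=W RR=W
t=41: phase=(3,11,17,1) vs β=6 → FL=S FR=W RL=W RR=S
t=42: phase=(4,12,18,2) vs β=6 → FL=S FR=W RL=W RR=S
t=43: phase=(5,13,19,3) vs β=6 → FL=S FR=W RL=W RR=S
t=47: phase=(9,17,23,7) vs β=6 → FL=W FR=W RL=W RR=W

t=11: FL=W FR=S RL=W RR=W
t=20: FL=W FR=W RL=W RR=S
t=33: FL=W FR=S RL=W RR=W
t=41: FL=S FR=W RL=W RR=S
t=42: FL=S FR=W RL=W RR=S
t=43: FL=S FR=W RL=W RR=S
t=47: FL=W FR=W RL=W RR=W


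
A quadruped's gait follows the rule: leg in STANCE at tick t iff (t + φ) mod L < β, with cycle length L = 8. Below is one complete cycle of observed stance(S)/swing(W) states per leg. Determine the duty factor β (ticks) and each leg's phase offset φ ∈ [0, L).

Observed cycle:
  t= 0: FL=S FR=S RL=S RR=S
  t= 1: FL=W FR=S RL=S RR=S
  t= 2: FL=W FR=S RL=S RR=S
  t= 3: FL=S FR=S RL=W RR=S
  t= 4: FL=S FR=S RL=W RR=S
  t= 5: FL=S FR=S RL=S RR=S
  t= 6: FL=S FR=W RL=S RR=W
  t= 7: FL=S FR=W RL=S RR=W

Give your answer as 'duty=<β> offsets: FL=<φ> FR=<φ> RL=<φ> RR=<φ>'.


duty=6 offsets: FL=5 FR=0 RL=3 RR=0

duty β = stance ticks per leg = 6
FL: stance ticks = 6; W→S at t=3 → φ=5
FR: stance ticks = 6; W→S at t=0 → φ=0
RL: stance ticks = 6; W→S at t=5 → φ=3
RR: stance ticks = 6; W→S at t=0 → φ=0


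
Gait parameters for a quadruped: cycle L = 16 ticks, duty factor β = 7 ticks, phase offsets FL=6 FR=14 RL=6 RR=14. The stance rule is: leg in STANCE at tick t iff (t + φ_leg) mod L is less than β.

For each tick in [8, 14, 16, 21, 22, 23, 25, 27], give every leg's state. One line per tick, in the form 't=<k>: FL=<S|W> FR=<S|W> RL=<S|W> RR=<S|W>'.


t=8: FL=W FR=S RL=W RR=S
t=14: FL=S FR=W RL=S RR=W
t=16: FL=S FR=W RL=S RR=W
t=21: FL=W FR=S RL=W RR=S
t=22: FL=W FR=S RL=W RR=S
t=23: FL=W FR=S RL=W RR=S
t=25: FL=W FR=W RL=W RR=W
t=27: FL=S FR=W RL=S RR=W

t=8: phase=(14,6,14,6) vs β=7 → FL=W FR=S RL=W RR=S
t=14: phase=(4,12,4,12) vs β=7 → FL=S FR=W RL=S RR=W
t=16: phase=(6,14,6,14) vs β=7 → FL=S FR=W RL=S RR=W
t=21: phase=(11,3,11,3) vs β=7 → FL=W FR=S RL=W RR=S
t=22: phase=(12,4,12,4) vs β=7 → FL=W FR=S RL=W RR=S
t=23: phase=(13,5,13,5) vs β=7 → FL=W FR=S RL=W RR=S
t=25: phase=(15,7,15,7) vs β=7 → FL=W FR=W RL=W RR=W
t=27: phase=(1,9,1,9) vs β=7 → FL=S FR=W RL=S RR=W


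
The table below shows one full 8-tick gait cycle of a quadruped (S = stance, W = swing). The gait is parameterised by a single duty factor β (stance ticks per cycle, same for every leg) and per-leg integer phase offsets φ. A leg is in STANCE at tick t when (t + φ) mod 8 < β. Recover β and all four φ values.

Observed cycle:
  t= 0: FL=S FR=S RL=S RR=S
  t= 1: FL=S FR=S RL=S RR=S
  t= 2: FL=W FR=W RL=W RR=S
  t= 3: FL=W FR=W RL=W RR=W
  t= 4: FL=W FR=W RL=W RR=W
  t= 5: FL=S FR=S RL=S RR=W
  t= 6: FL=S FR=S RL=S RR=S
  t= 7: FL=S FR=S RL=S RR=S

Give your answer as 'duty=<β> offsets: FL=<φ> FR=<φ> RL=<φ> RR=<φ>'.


duty β = stance ticks per leg = 5
FL: stance ticks = 5; W→S at t=5 → φ=3
FR: stance ticks = 5; W→S at t=5 → φ=3
RL: stance ticks = 5; W→S at t=5 → φ=3
RR: stance ticks = 5; W→S at t=6 → φ=2

duty=5 offsets: FL=3 FR=3 RL=3 RR=2


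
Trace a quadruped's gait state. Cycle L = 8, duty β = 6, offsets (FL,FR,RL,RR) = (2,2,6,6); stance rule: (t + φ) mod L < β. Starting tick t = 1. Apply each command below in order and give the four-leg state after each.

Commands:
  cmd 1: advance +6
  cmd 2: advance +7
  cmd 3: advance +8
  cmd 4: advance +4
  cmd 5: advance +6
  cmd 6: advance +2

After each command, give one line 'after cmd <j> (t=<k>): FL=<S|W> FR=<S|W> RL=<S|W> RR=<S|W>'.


after cmd 1 (t=7): FL=S FR=S RL=S RR=S
after cmd 2 (t=14): FL=S FR=S RL=S RR=S
after cmd 3 (t=22): FL=S FR=S RL=S RR=S
after cmd 4 (t=26): FL=S FR=S RL=S RR=S
after cmd 5 (t=32): FL=S FR=S RL=W RR=W
after cmd 6 (t=34): FL=S FR=S RL=S RR=S

start t=1: FL=S FR=S RL=W RR=W
cmd 1: advance +6 → t=7, phase=(1,1,5,5) → FL=S FR=S RL=S RR=S
cmd 2: advance +7 → t=14, phase=(0,0,4,4) → FL=S FR=S RL=S RR=S
cmd 3: advance +8 → t=22, phase=(0,0,4,4) → FL=S FR=S RL=S RR=S
cmd 4: advance +4 → t=26, phase=(4,4,0,0) → FL=S FR=S RL=S RR=S
cmd 5: advance +6 → t=32, phase=(2,2,6,6) → FL=S FR=S RL=W RR=W
cmd 6: advance +2 → t=34, phase=(4,4,0,0) → FL=S FR=S RL=S RR=S


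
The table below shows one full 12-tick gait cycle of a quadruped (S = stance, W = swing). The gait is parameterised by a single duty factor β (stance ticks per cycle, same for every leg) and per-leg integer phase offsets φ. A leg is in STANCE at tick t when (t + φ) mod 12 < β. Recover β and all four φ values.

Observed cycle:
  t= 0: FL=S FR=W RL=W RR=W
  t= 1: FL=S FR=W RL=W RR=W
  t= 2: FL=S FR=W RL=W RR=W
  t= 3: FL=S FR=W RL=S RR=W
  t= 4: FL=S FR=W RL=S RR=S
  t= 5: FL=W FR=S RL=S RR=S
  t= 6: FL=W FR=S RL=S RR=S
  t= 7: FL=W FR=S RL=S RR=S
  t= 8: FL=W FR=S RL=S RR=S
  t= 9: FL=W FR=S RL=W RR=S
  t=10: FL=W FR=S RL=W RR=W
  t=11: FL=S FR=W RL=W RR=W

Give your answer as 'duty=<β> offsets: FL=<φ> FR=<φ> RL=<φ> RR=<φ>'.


duty=6 offsets: FL=1 FR=7 RL=9 RR=8

duty β = stance ticks per leg = 6
FL: stance ticks = 6; W→S at t=11 → φ=1
FR: stance ticks = 6; W→S at t=5 → φ=7
RL: stance ticks = 6; W→S at t=3 → φ=9
RR: stance ticks = 6; W→S at t=4 → φ=8


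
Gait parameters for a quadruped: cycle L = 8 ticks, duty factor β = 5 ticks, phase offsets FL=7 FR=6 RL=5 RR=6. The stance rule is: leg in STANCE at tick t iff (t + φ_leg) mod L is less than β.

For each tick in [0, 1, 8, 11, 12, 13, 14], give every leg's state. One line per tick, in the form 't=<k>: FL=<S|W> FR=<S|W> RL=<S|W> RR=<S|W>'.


t=0: FL=W FR=W RL=W RR=W
t=1: FL=S FR=W RL=W RR=W
t=8: FL=W FR=W RL=W RR=W
t=11: FL=S FR=S RL=S RR=S
t=12: FL=S FR=S RL=S RR=S
t=13: FL=S FR=S RL=S RR=S
t=14: FL=W FR=S RL=S RR=S

t=0: phase=(7,6,5,6) vs β=5 → FL=W FR=W RL=W RR=W
t=1: phase=(0,7,6,7) vs β=5 → FL=S FR=W RL=W RR=W
t=8: phase=(7,6,5,6) vs β=5 → FL=W FR=W RL=W RR=W
t=11: phase=(2,1,0,1) vs β=5 → FL=S FR=S RL=S RR=S
t=12: phase=(3,2,1,2) vs β=5 → FL=S FR=S RL=S RR=S
t=13: phase=(4,3,2,3) vs β=5 → FL=S FR=S RL=S RR=S
t=14: phase=(5,4,3,4) vs β=5 → FL=W FR=S RL=S RR=S


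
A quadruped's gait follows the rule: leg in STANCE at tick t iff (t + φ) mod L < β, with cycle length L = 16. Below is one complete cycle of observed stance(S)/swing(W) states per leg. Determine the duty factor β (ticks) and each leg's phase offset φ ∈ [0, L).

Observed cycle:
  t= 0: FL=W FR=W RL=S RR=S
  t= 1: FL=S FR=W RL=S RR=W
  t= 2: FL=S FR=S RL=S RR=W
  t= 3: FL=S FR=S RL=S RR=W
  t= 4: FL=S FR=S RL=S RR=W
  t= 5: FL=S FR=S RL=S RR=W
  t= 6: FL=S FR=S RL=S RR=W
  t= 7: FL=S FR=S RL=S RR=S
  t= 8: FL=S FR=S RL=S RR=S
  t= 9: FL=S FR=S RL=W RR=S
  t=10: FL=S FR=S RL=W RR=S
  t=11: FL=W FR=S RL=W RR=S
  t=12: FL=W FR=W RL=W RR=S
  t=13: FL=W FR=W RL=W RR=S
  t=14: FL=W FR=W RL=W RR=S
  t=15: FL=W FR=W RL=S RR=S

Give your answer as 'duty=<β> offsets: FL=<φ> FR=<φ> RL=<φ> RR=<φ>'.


duty β = stance ticks per leg = 10
FL: stance ticks = 10; W→S at t=1 → φ=15
FR: stance ticks = 10; W→S at t=2 → φ=14
RL: stance ticks = 10; W→S at t=15 → φ=1
RR: stance ticks = 10; W→S at t=7 → φ=9

duty=10 offsets: FL=15 FR=14 RL=1 RR=9


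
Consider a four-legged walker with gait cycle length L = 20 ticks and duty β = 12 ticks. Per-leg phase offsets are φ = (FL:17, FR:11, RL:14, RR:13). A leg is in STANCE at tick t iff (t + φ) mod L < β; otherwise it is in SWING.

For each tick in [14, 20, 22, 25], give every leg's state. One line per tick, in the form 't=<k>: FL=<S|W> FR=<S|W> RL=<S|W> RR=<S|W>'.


t=14: phase=(11,5,8,7) vs β=12 → FL=S FR=S RL=S RR=S
t=20: phase=(17,11,14,13) vs β=12 → FL=W FR=S RL=W RR=W
t=22: phase=(19,13,16,15) vs β=12 → FL=W FR=W RL=W RR=W
t=25: phase=(2,16,19,18) vs β=12 → FL=S FR=W RL=W RR=W

t=14: FL=S FR=S RL=S RR=S
t=20: FL=W FR=S RL=W RR=W
t=22: FL=W FR=W RL=W RR=W
t=25: FL=S FR=W RL=W RR=W


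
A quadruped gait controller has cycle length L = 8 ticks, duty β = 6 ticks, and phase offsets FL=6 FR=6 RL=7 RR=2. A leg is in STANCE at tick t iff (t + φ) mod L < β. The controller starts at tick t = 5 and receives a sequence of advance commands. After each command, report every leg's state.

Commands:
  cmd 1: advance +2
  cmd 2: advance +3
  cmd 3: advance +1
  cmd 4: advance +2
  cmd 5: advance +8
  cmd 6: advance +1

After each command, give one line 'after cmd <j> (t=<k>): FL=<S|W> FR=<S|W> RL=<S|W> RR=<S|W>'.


after cmd 1 (t=7): FL=S FR=S RL=W RR=S
after cmd 2 (t=10): FL=S FR=S RL=S RR=S
after cmd 3 (t=11): FL=S FR=S RL=S RR=S
after cmd 4 (t=13): FL=S FR=S RL=S RR=W
after cmd 5 (t=21): FL=S FR=S RL=S RR=W
after cmd 6 (t=22): FL=S FR=S RL=S RR=S

start t=5: FL=S FR=S RL=S RR=W
cmd 1: advance +2 → t=7, phase=(5,5,6,1) → FL=S FR=S RL=W RR=S
cmd 2: advance +3 → t=10, phase=(0,0,1,4) → FL=S FR=S RL=S RR=S
cmd 3: advance +1 → t=11, phase=(1,1,2,5) → FL=S FR=S RL=S RR=S
cmd 4: advance +2 → t=13, phase=(3,3,4,7) → FL=S FR=S RL=S RR=W
cmd 5: advance +8 → t=21, phase=(3,3,4,7) → FL=S FR=S RL=S RR=W
cmd 6: advance +1 → t=22, phase=(4,4,5,0) → FL=S FR=S RL=S RR=S


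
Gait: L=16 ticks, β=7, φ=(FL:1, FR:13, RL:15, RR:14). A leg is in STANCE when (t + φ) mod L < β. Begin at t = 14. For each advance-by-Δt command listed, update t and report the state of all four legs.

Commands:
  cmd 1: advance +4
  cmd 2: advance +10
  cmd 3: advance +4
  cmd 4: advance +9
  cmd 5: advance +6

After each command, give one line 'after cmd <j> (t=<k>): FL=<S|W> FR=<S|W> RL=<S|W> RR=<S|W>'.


start t=14: FL=W FR=W RL=W RR=W
cmd 1: advance +4 → t=18, phase=(3,15,1,0) → FL=S FR=W RL=S RR=S
cmd 2: advance +10 → t=28, phase=(13,9,11,10) → FL=W FR=W RL=W RR=W
cmd 3: advance +4 → t=32, phase=(1,13,15,14) → FL=S FR=W RL=W RR=W
cmd 4: advance +9 → t=41, phase=(10,6,8,7) → FL=W FR=S RL=W RR=W
cmd 5: advance +6 → t=47, phase=(0,12,14,13) → FL=S FR=W RL=W RR=W

after cmd 1 (t=18): FL=S FR=W RL=S RR=S
after cmd 2 (t=28): FL=W FR=W RL=W RR=W
after cmd 3 (t=32): FL=S FR=W RL=W RR=W
after cmd 4 (t=41): FL=W FR=S RL=W RR=W
after cmd 5 (t=47): FL=S FR=W RL=W RR=W


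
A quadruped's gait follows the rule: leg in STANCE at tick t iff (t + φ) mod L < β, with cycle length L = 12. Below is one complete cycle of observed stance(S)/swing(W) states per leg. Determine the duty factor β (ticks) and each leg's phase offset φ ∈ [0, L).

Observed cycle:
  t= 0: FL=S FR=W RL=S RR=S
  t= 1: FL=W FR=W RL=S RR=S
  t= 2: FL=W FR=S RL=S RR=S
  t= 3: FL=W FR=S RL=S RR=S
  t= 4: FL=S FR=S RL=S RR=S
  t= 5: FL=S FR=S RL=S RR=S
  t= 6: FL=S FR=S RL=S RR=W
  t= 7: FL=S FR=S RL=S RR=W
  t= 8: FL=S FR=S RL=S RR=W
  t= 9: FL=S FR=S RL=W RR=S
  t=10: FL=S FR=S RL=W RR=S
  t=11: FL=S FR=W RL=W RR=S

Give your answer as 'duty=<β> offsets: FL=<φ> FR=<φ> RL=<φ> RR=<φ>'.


duty=9 offsets: FL=8 FR=10 RL=0 RR=3

duty β = stance ticks per leg = 9
FL: stance ticks = 9; W→S at t=4 → φ=8
FR: stance ticks = 9; W→S at t=2 → φ=10
RL: stance ticks = 9; W→S at t=0 → φ=0
RR: stance ticks = 9; W→S at t=9 → φ=3


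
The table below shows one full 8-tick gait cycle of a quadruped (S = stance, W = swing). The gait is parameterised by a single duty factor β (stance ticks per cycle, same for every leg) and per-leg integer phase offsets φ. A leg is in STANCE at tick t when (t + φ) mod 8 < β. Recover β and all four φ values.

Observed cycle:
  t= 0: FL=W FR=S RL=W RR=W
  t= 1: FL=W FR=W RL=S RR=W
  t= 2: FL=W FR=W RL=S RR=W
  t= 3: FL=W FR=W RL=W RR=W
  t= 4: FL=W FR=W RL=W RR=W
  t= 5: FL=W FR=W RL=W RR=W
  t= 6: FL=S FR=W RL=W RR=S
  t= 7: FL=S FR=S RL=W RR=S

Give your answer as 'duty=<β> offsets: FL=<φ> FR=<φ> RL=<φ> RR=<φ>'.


duty β = stance ticks per leg = 2
FL: stance ticks = 2; W→S at t=6 → φ=2
FR: stance ticks = 2; W→S at t=7 → φ=1
RL: stance ticks = 2; W→S at t=1 → φ=7
RR: stance ticks = 2; W→S at t=6 → φ=2

duty=2 offsets: FL=2 FR=1 RL=7 RR=2


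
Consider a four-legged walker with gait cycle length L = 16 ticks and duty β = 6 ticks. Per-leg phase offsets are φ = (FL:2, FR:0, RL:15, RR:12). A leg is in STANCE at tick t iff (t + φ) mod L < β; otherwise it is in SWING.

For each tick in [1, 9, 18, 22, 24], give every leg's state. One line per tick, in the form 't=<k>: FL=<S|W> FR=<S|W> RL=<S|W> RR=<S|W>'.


t=1: phase=(3,1,0,13) vs β=6 → FL=S FR=S RL=S RR=W
t=9: phase=(11,9,8,5) vs β=6 → FL=W FR=W RL=W RR=S
t=18: phase=(4,2,1,14) vs β=6 → FL=S FR=S RL=S RR=W
t=22: phase=(8,6,5,2) vs β=6 → FL=W FR=W RL=S RR=S
t=24: phase=(10,8,7,4) vs β=6 → FL=W FR=W RL=W RR=S

t=1: FL=S FR=S RL=S RR=W
t=9: FL=W FR=W RL=W RR=S
t=18: FL=S FR=S RL=S RR=W
t=22: FL=W FR=W RL=S RR=S
t=24: FL=W FR=W RL=W RR=S


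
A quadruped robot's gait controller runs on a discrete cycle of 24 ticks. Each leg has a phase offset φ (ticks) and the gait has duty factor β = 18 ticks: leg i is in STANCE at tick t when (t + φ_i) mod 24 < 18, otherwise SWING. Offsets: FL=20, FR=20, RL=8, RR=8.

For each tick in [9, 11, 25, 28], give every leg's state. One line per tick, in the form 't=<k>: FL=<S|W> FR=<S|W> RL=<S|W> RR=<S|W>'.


t=9: FL=S FR=S RL=S RR=S
t=11: FL=S FR=S RL=W RR=W
t=25: FL=W FR=W RL=S RR=S
t=28: FL=S FR=S RL=S RR=S

t=9: phase=(5,5,17,17) vs β=18 → FL=S FR=S RL=S RR=S
t=11: phase=(7,7,19,19) vs β=18 → FL=S FR=S RL=W RR=W
t=25: phase=(21,21,9,9) vs β=18 → FL=W FR=W RL=S RR=S
t=28: phase=(0,0,12,12) vs β=18 → FL=S FR=S RL=S RR=S


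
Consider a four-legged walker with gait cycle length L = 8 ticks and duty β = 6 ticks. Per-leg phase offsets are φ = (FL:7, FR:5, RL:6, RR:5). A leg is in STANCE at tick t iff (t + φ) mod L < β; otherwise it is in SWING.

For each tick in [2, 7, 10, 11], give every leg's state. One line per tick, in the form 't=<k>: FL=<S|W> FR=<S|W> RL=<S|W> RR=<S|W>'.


t=2: FL=S FR=W RL=S RR=W
t=7: FL=W FR=S RL=S RR=S
t=10: FL=S FR=W RL=S RR=W
t=11: FL=S FR=S RL=S RR=S

t=2: phase=(1,7,0,7) vs β=6 → FL=S FR=W RL=S RR=W
t=7: phase=(6,4,5,4) vs β=6 → FL=W FR=S RL=S RR=S
t=10: phase=(1,7,0,7) vs β=6 → FL=S FR=W RL=S RR=W
t=11: phase=(2,0,1,0) vs β=6 → FL=S FR=S RL=S RR=S


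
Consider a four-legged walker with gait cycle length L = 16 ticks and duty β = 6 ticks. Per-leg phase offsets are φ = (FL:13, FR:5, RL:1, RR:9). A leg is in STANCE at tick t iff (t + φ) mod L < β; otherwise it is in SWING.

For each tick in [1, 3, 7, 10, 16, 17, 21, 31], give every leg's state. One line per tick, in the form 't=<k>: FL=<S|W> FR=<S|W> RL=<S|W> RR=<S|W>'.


t=1: FL=W FR=W RL=S RR=W
t=3: FL=S FR=W RL=S RR=W
t=7: FL=S FR=W RL=W RR=S
t=10: FL=W FR=W RL=W RR=S
t=16: FL=W FR=S RL=S RR=W
t=17: FL=W FR=W RL=S RR=W
t=21: FL=S FR=W RL=W RR=W
t=31: FL=W FR=S RL=S RR=W

t=1: phase=(14,6,2,10) vs β=6 → FL=W FR=W RL=S RR=W
t=3: phase=(0,8,4,12) vs β=6 → FL=S FR=W RL=S RR=W
t=7: phase=(4,12,8,0) vs β=6 → FL=S FR=W RL=W RR=S
t=10: phase=(7,15,11,3) vs β=6 → FL=W FR=W RL=W RR=S
t=16: phase=(13,5,1,9) vs β=6 → FL=W FR=S RL=S RR=W
t=17: phase=(14,6,2,10) vs β=6 → FL=W FR=W RL=S RR=W
t=21: phase=(2,10,6,14) vs β=6 → FL=S FR=W RL=W RR=W
t=31: phase=(12,4,0,8) vs β=6 → FL=W FR=S RL=S RR=W


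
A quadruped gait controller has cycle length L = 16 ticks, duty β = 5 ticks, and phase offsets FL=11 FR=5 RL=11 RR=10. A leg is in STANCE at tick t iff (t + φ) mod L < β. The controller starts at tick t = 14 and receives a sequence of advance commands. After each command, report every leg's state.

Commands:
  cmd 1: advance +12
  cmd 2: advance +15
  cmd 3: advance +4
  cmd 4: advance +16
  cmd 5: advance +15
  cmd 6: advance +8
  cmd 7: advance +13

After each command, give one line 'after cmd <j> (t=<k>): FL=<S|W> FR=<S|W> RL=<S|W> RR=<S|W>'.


after cmd 1 (t=26): FL=W FR=W RL=W RR=S
after cmd 2 (t=41): FL=S FR=W RL=S RR=S
after cmd 3 (t=45): FL=W FR=S RL=W RR=W
after cmd 4 (t=61): FL=W FR=S RL=W RR=W
after cmd 5 (t=76): FL=W FR=S RL=W RR=W
after cmd 6 (t=84): FL=W FR=W RL=W RR=W
after cmd 7 (t=97): FL=W FR=W RL=W RR=W

start t=14: FL=W FR=S RL=W RR=W
cmd 1: advance +12 → t=26, phase=(5,15,5,4) → FL=W FR=W RL=W RR=S
cmd 2: advance +15 → t=41, phase=(4,14,4,3) → FL=S FR=W RL=S RR=S
cmd 3: advance +4 → t=45, phase=(8,2,8,7) → FL=W FR=S RL=W RR=W
cmd 4: advance +16 → t=61, phase=(8,2,8,7) → FL=W FR=S RL=W RR=W
cmd 5: advance +15 → t=76, phase=(7,1,7,6) → FL=W FR=S RL=W RR=W
cmd 6: advance +8 → t=84, phase=(15,9,15,14) → FL=W FR=W RL=W RR=W
cmd 7: advance +13 → t=97, phase=(12,6,12,11) → FL=W FR=W RL=W RR=W


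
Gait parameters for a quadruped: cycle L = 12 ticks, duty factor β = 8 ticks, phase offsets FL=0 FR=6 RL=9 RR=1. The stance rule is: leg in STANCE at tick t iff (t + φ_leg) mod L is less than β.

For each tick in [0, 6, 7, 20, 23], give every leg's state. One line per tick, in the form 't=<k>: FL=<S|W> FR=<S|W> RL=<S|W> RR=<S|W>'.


t=0: FL=S FR=S RL=W RR=S
t=6: FL=S FR=S RL=S RR=S
t=7: FL=S FR=S RL=S RR=W
t=20: FL=W FR=S RL=S RR=W
t=23: FL=W FR=S RL=W RR=S

t=0: phase=(0,6,9,1) vs β=8 → FL=S FR=S RL=W RR=S
t=6: phase=(6,0,3,7) vs β=8 → FL=S FR=S RL=S RR=S
t=7: phase=(7,1,4,8) vs β=8 → FL=S FR=S RL=S RR=W
t=20: phase=(8,2,5,9) vs β=8 → FL=W FR=S RL=S RR=W
t=23: phase=(11,5,8,0) vs β=8 → FL=W FR=S RL=W RR=S


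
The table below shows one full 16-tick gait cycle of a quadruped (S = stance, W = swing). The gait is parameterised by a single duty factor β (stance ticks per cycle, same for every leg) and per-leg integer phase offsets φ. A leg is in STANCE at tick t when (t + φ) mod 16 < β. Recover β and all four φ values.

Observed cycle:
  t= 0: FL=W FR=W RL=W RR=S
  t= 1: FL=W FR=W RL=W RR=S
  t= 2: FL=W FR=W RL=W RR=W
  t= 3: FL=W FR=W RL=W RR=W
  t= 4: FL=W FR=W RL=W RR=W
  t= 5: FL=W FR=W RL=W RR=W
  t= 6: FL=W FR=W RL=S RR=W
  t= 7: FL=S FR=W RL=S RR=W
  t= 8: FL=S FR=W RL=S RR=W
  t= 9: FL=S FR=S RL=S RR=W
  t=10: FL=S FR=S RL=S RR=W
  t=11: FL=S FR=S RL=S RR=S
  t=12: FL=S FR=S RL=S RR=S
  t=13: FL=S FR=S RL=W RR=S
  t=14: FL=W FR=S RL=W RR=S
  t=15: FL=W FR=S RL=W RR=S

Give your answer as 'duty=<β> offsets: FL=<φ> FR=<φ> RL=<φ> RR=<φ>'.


duty=7 offsets: FL=9 FR=7 RL=10 RR=5

duty β = stance ticks per leg = 7
FL: stance ticks = 7; W→S at t=7 → φ=9
FR: stance ticks = 7; W→S at t=9 → φ=7
RL: stance ticks = 7; W→S at t=6 → φ=10
RR: stance ticks = 7; W→S at t=11 → φ=5


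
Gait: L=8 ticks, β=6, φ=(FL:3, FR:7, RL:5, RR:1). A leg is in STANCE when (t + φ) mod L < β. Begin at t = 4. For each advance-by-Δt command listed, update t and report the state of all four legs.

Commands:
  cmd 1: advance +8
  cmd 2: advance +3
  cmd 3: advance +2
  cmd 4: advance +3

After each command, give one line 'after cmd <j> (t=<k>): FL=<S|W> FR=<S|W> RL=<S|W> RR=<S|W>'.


after cmd 1 (t=12): FL=W FR=S RL=S RR=S
after cmd 2 (t=15): FL=S FR=W RL=S RR=S
after cmd 3 (t=17): FL=S FR=S RL=W RR=S
after cmd 4 (t=20): FL=W FR=S RL=S RR=S

start t=4: FL=W FR=S RL=S RR=S
cmd 1: advance +8 → t=12, phase=(7,3,1,5) → FL=W FR=S RL=S RR=S
cmd 2: advance +3 → t=15, phase=(2,6,4,0) → FL=S FR=W RL=S RR=S
cmd 3: advance +2 → t=17, phase=(4,0,6,2) → FL=S FR=S RL=W RR=S
cmd 4: advance +3 → t=20, phase=(7,3,1,5) → FL=W FR=S RL=S RR=S


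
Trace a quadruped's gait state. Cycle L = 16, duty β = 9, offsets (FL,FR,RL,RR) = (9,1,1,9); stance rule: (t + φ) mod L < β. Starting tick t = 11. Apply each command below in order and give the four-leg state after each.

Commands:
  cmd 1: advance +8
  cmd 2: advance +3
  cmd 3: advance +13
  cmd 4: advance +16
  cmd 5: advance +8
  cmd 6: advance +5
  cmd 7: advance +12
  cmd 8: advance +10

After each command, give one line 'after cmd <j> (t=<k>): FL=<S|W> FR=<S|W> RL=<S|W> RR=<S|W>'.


start t=11: FL=S FR=W RL=W RR=S
cmd 1: advance +8 → t=19, phase=(12,4,4,12) → FL=W FR=S RL=S RR=W
cmd 2: advance +3 → t=22, phase=(15,7,7,15) → FL=W FR=S RL=S RR=W
cmd 3: advance +13 → t=35, phase=(12,4,4,12) → FL=W FR=S RL=S RR=W
cmd 4: advance +16 → t=51, phase=(12,4,4,12) → FL=W FR=S RL=S RR=W
cmd 5: advance +8 → t=59, phase=(4,12,12,4) → FL=S FR=W RL=W RR=S
cmd 6: advance +5 → t=64, phase=(9,1,1,9) → FL=W FR=S RL=S RR=W
cmd 7: advance +12 → t=76, phase=(5,13,13,5) → FL=S FR=W RL=W RR=S
cmd 8: advance +10 → t=86, phase=(15,7,7,15) → FL=W FR=S RL=S RR=W

after cmd 1 (t=19): FL=W FR=S RL=S RR=W
after cmd 2 (t=22): FL=W FR=S RL=S RR=W
after cmd 3 (t=35): FL=W FR=S RL=S RR=W
after cmd 4 (t=51): FL=W FR=S RL=S RR=W
after cmd 5 (t=59): FL=S FR=W RL=W RR=S
after cmd 6 (t=64): FL=W FR=S RL=S RR=W
after cmd 7 (t=76): FL=S FR=W RL=W RR=S
after cmd 8 (t=86): FL=W FR=S RL=S RR=W
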